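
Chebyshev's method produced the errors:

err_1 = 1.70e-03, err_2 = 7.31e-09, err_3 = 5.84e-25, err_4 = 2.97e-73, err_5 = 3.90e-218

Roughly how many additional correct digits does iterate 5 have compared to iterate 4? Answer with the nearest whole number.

145

Digits gained ≈ log₁₀(err_4/err_5) = log₁₀(2.97e-73/3.90e-218) = log₁₀(7.61538e+144) ≈ 144.882.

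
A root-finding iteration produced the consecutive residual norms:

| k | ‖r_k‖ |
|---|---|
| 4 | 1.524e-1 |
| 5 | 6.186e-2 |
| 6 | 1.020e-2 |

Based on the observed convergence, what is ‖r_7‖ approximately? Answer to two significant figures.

First estimate the order: p ≈ ln(‖r_6‖/‖r_5‖) / ln(‖r_5‖/‖r_4‖) = ln(1.020e-2/6.186e-2)/ln(6.186e-2/1.524e-1) = ln(0.164888)/ln(0.405906) ≈ 1.9991.
Then ‖r_7‖ ≈ ‖r_6‖·(‖r_6‖/‖r_5‖)^p = 1.020e-2·(0.164888)^1.9991 = 1.020e-2·0.0272322 ≈ 0.0002778.

2.8e-4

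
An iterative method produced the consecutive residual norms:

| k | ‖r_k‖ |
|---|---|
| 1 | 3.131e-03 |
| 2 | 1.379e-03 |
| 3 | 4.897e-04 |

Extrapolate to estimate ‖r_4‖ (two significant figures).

First estimate the order: p ≈ ln(‖r_3‖/‖r_2‖) / ln(‖r_2‖/‖r_1‖) = ln(4.897e-04/1.379e-03)/ln(1.379e-03/3.131e-03) = ln(0.355112)/ln(0.440434) ≈ 1.2626.
Then ‖r_4‖ ≈ ‖r_3‖·(‖r_3‖/‖r_2‖)^p = 4.897e-04·(0.355112)^1.2626 = 4.897e-04·0.270577 ≈ 0.0001325.

1.3e-4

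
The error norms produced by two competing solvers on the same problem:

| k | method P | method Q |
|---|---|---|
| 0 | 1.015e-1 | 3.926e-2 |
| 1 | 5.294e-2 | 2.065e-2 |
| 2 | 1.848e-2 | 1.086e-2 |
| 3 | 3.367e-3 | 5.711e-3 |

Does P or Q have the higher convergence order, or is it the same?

Method P: p ≈ ln(3.367e-3/1.848e-2)/ln(1.848e-2/5.294e-2) ≈ 1.62.
Method Q: p ≈ ln(5.711e-3/1.086e-2)/ln(1.086e-2/2.065e-2) ≈ 1.00.
Method P has the higher order (≈1.6 vs ≈1.0).

P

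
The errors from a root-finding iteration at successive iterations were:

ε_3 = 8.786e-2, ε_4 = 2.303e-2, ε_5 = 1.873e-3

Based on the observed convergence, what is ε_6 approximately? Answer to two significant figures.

1.7e-5

First estimate the order: p ≈ ln(ε_5/ε_4) / ln(ε_4/ε_3) = ln(1.873e-3/2.303e-2)/ln(2.303e-2/8.786e-2) = ln(0.0813287)/ln(0.262122) ≈ 1.8741.
Then ε_6 ≈ ε_5·(ε_5/ε_4)^p = 1.873e-3·(0.0813287)^1.8741 = 1.873e-3·0.00907169 ≈ 1.699e-05.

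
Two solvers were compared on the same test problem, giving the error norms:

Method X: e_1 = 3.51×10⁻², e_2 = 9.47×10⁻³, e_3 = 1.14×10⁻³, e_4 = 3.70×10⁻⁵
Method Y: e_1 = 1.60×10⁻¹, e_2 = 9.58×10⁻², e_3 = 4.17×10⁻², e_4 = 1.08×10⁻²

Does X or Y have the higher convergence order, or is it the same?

Method X: p ≈ ln(3.70×10⁻⁵/1.14×10⁻³)/ln(1.14×10⁻³/9.47×10⁻³) ≈ 1.62.
Method Y: p ≈ ln(1.08×10⁻²/4.17×10⁻²)/ln(4.17×10⁻²/9.58×10⁻²) ≈ 1.62.
Both orders ≈ 1.6 — effectively the same.

same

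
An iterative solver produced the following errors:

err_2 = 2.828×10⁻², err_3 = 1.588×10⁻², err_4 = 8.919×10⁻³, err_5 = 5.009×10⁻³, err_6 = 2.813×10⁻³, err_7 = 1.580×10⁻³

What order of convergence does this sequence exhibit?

Consecutive ratios: err_7/err_6 = 1.580×10⁻³/2.813×10⁻³ = 0.561678, err_6/err_5 = 2.813×10⁻³/5.009×10⁻³ = 0.561589.
p ≈ ln(0.561678)/ln(0.561589) = -0.5768/-0.5770 ≈ 1.00.
So the convergence is linear (order 1).

1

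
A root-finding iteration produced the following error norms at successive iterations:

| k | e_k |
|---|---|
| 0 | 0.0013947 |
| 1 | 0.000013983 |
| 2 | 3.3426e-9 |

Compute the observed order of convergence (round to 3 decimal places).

1.812

p ≈ ln(e_2/e_1) / ln(e_1/e_0)
  = ln(3.3426e-9/0.000013983) / ln(0.000013983/0.0013947)
  = ln(0.000239047) / ln(0.0100258)
  = -8.338850 / -4.602594 ≈ 1.811772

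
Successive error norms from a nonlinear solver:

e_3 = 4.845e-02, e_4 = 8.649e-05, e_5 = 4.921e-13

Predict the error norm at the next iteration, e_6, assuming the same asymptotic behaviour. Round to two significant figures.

First estimate the order: p ≈ ln(e_5/e_4) / ln(e_4/e_3) = ln(4.921e-13/8.649e-05)/ln(8.649e-05/4.845e-02) = ln(5.68968e-09)/ln(0.00178514) ≈ 3.0000.
Then e_6 ≈ e_5·(e_5/e_4)^p = 4.921e-13·(5.68968e-09)^3.0000 = 4.921e-13·1.84189e-25 ≈ 9.064e-38.

9.1e-38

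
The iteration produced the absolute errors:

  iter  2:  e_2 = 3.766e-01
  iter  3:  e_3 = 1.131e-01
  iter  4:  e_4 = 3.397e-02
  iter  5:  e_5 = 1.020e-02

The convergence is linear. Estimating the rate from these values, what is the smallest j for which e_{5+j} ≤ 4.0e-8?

Rate ρ ≈ e_5/e_4 = 1.020e-02/3.397e-02 = 0.3003.
After j more steps, e_{5+j} ≈ 1.020e-02·ρ^j; need ρ^j ≤ 4.0e-8/1.020e-02 = 3.92157e-06.
j ≥ ln(3.92157e-06)/ln(0.3003) = -12.4490/-1.20297 = 10.349.
So 11 more iterations are needed.

11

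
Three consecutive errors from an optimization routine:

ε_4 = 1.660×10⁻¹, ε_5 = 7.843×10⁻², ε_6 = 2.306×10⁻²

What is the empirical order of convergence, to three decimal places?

1.633

p ≈ ln(ε_6/ε_5) / ln(ε_5/ε_4)
  = ln(2.306×10⁻²/7.843×10⁻²) / ln(7.843×10⁻²/1.660×10⁻¹)
  = ln(0.29402) / ln(0.47247)
  = -1.224107 / -0.749781 ≈ 1.632619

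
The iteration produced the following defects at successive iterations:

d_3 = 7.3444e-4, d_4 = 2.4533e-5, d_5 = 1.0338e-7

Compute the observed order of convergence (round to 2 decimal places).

1.61

p ≈ ln(d_5/d_4) / ln(d_4/d_3)
  = ln(1.0338e-7/2.4533e-5) / ln(2.4533e-5/7.3444e-4)
  = ln(0.00421392) / ln(0.0334037)
  = -5.46936 / -3.39909 ≈ 1.60907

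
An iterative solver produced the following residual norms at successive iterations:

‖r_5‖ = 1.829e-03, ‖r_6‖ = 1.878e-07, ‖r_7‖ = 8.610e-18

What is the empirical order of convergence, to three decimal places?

p ≈ ln(‖r_7‖/‖r_6‖) / ln(‖r_6‖/‖r_5‖)
  = ln(8.610e-18/1.878e-07) / ln(1.878e-07/1.829e-03)
  = ln(4.58466e-11) / ln(0.000102679)
  = -23.805720 / -9.183903 ≈ 2.592114

2.592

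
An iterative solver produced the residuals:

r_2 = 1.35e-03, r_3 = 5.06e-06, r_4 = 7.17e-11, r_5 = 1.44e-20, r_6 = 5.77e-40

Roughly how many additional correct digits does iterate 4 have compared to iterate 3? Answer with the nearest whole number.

5

Digits gained ≈ log₁₀(r_3/r_4) = log₁₀(5.06e-06/7.17e-11) = log₁₀(70571.8) ≈ 4.849.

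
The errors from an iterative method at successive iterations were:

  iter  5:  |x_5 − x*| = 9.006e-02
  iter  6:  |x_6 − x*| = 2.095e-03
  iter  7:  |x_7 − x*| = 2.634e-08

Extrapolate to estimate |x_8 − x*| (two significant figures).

First estimate the order: p ≈ ln(|x_7 − x*|/|x_6 − x*|) / ln(|x_6 − x*|/|x_5 − x*|) = ln(2.634e-08/2.095e-03)/ln(2.095e-03/9.006e-02) = ln(1.25728e-05)/ln(0.0232623) ≈ 3.0003.
Then |x_8 − x*| ≈ |x_7 − x*|·(|x_7 − x*|/|x_6 − x*|)^p = 2.634e-08·(1.25728e-05)^3.0003 = 2.634e-08·1.98073e-15 ≈ 5.217e-23.

5.2e-23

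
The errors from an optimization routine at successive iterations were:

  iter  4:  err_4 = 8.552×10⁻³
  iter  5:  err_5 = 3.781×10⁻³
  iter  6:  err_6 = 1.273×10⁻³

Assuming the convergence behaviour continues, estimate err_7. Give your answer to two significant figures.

3.0e-4

First estimate the order: p ≈ ln(err_6/err_5) / ln(err_5/err_4) = ln(1.273×10⁻³/3.781×10⁻³)/ln(3.781×10⁻³/8.552×10⁻³) = ln(0.336683)/ln(0.442119) ≈ 1.3338.
Then err_7 ≈ err_6·(err_6/err_5)^p = 1.273×10⁻³·(0.336683)^1.3338 = 1.273×10⁻³·0.234103 ≈ 0.000298.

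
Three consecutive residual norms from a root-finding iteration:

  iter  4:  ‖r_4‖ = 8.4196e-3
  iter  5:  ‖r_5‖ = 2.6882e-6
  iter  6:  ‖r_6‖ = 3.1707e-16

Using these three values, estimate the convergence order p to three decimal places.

p ≈ ln(‖r_6‖/‖r_5‖) / ln(‖r_5‖/‖r_4‖)
  = ln(3.1707e-16/2.6882e-6) / ln(2.6882e-6/8.4196e-3)
  = ln(1.17949e-10) / ln(0.000319279)
  = -22.860769 / -8.049445 ≈ 2.840043

2.840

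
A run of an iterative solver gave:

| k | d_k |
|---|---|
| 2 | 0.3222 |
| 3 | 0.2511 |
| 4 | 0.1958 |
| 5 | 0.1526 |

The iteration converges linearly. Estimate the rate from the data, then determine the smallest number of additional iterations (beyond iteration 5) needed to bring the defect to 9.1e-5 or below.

Rate ρ ≈ d_5/d_4 = 0.1526/0.1958 = 0.7794.
After j more steps, d_{5+j} ≈ 0.1526·ρ^j; need ρ^j ≤ 9.1e-5/0.1526 = 0.00059633.
j ≥ ln(0.00059633)/ln(0.7794) = -7.4247/-0.24923 = 29.791.
So 30 more iterations are needed.

30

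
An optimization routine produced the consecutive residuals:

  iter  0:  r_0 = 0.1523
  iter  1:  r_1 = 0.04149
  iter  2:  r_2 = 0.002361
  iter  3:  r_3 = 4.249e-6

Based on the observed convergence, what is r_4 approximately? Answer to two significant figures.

First estimate the order: p ≈ ln(r_3/r_2) / ln(r_2/r_1) = ln(4.249e-6/0.002361)/ln(0.002361/0.04149) = ln(0.00179966)/ln(0.0569053) ≈ 2.2049.
Then r_4 ≈ r_3·(r_3/r_2)^p = 4.249e-6·(0.00179966)^2.2049 = 4.249e-6·8.87094e-07 ≈ 3.769e-12.

3.8e-12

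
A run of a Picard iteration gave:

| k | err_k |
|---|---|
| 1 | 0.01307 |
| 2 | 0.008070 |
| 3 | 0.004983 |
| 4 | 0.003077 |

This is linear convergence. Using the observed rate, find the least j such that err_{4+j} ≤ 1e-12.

46

Rate ρ ≈ err_4/err_3 = 0.003077/0.004983 = 0.6175.
After j more steps, err_{4+j} ≈ 0.003077·ρ^j; need ρ^j ≤ 1e-12/0.003077 = 3.24992e-10.
j ≥ ln(3.24992e-10)/ln(0.6175) = -21.8472/-0.48208 = 45.319.
So 46 more iterations are needed.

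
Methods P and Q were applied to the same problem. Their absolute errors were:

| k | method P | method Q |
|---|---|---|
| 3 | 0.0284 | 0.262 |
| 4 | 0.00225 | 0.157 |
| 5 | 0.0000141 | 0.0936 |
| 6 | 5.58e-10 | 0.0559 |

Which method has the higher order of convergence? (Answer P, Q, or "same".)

P

Method P: p ≈ ln(5.58e-10/0.0000141)/ln(0.0000141/0.00225) ≈ 2.00.
Method Q: p ≈ ln(0.0559/0.0936)/ln(0.0936/0.157) ≈ 1.00.
Method P has the higher order (≈2.0 vs ≈1.0).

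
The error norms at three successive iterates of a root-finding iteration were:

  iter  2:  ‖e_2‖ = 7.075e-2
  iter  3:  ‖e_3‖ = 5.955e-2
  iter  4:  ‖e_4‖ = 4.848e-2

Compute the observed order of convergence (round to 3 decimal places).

p ≈ ln(‖e_4‖/‖e_3‖) / ln(‖e_3‖/‖e_2‖)
  = ln(4.848e-2/5.955e-2) / ln(5.955e-2/7.075e-2)
  = ln(0.814106) / ln(0.841696)
  = -0.205665 / -0.172336 ≈ 1.193395

1.193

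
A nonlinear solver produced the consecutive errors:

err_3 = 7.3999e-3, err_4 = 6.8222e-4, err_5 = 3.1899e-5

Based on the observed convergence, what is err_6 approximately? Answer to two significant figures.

6.2e-7

First estimate the order: p ≈ ln(err_5/err_4) / ln(err_4/err_3) = ln(3.1899e-5/6.8222e-4)/ln(6.8222e-4/7.3999e-3) = ln(0.0467576)/ln(0.0921931) ≈ 1.2848.
Then err_6 ≈ err_5·(err_5/err_4)^p = 3.1899e-5·(0.0467576)^1.2848 = 3.1899e-5·0.0195446 ≈ 6.235e-07.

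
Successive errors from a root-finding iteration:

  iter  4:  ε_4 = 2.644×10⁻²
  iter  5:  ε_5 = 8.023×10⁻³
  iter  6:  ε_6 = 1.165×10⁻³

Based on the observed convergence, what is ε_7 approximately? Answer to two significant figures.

First estimate the order: p ≈ ln(ε_6/ε_5) / ln(ε_5/ε_4) = ln(1.165×10⁻³/8.023×10⁻³)/ln(8.023×10⁻³/2.644×10⁻²) = ln(0.145208)/ln(0.303442) ≈ 1.6180.
Then ε_7 ≈ ε_6·(ε_6/ε_5)^p = 1.165×10⁻³·(0.145208)^1.6180 = 1.165×10⁻³·0.0440657 ≈ 5.134e-05.

5.1e-5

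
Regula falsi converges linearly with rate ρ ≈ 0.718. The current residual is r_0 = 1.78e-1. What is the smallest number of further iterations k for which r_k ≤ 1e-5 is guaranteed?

30

After k steps, r_k ≈ 1.78e-1·0.718^k.
Need 0.718^k ≤ 1e-5/1.78e-1 = 5.61798e-05.
k ≥ ln(5.61798e-05)/ln(0.718) = -9.7870/-0.33129 = 29.542.
Smallest integer k = 30.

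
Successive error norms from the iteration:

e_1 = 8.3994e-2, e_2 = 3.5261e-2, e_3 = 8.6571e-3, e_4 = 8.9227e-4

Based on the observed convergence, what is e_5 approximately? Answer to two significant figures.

2.3e-5

First estimate the order: p ≈ ln(e_4/e_3) / ln(e_3/e_2) = ln(8.9227e-4/8.6571e-3)/ln(8.6571e-3/3.5261e-2) = ln(0.103068)/ln(0.245515) ≈ 1.6180.
Then e_5 ≈ e_4·(e_4/e_3)^p = 8.9227e-4·(0.103068)^1.6180 = 8.9227e-4·0.0253066 ≈ 2.258e-05.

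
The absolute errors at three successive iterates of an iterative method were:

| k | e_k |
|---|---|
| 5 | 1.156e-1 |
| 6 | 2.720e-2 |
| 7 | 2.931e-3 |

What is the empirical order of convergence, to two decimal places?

p ≈ ln(e_7/e_6) / ln(e_6/e_5)
  = ln(2.931e-3/2.720e-2) / ln(2.720e-2/1.156e-1)
  = ln(0.107757) / ln(0.235294)
  = -2.22788 / -1.44692 ≈ 1.53974

1.54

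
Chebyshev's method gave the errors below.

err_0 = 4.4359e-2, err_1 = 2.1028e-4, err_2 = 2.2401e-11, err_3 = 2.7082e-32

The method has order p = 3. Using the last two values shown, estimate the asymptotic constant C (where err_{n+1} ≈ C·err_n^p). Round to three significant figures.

C ≈ err_3 / err_2^3
  = 2.7082e-32 / (2.2401e-11)^3
  = 2.7082e-32 / 1.12409e-32 ≈ 2.4092

2.41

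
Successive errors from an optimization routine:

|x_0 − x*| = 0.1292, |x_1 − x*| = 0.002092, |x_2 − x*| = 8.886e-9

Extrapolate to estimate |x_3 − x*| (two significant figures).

First estimate the order: p ≈ ln(|x_2 − x*|/|x_1 − x*|) / ln(|x_1 − x*|/|x_0 − x*|) = ln(8.886e-9/0.002092)/ln(0.002092/0.1292) = ln(4.24761e-06)/ln(0.016192) ≈ 2.9999.
Then |x_3 − x*| ≈ |x_2 − x*|·(|x_2 − x*|/|x_1 − x*|)^p = 8.886e-9·(4.24761e-06)^2.9999 = 8.886e-9·7.6731e-17 ≈ 6.818e-25.

6.8e-25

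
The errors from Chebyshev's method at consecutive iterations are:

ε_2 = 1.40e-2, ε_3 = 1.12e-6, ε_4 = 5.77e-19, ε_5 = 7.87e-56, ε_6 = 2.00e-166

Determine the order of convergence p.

3

Consecutive ratios: ε_6/ε_5 = 2.00e-166/7.87e-56 = 2.5413e-111, ε_5/ε_4 = 7.87e-56/5.77e-19 = 1.36395e-37.
p ≈ ln(2.5413e-111)/ln(1.36395e-37) = -254.6543/-84.8853 ≈ 3.00.
So the convergence is cubic (order 3).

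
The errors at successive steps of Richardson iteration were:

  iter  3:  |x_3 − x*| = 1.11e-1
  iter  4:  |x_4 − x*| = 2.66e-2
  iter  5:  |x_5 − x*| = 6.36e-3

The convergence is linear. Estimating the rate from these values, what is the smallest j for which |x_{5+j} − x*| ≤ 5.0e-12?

Rate ρ ≈ |x_5 − x*|/|x_4 − x*| = 6.36e-3/2.66e-2 = 0.2391.
After j more steps, |x_{5+j} − x*| ≈ 6.36e-3·ρ^j; need ρ^j ≤ 5.0e-12/6.36e-3 = 7.86164e-10.
j ≥ ln(7.86164e-10)/ln(0.2391) = -20.9639/-1.43087 = 14.651.
So 15 more iterations are needed.

15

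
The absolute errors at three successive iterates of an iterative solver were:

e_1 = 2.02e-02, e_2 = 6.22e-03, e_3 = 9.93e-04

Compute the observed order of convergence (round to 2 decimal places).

p ≈ ln(e_3/e_2) / ln(e_2/e_1)
  = ln(9.93e-04/6.22e-03) / ln(6.22e-03/2.02e-02)
  = ln(0.159646) / ln(0.307921)
  = -1.83480 / -1.17791 ≈ 1.55767

1.56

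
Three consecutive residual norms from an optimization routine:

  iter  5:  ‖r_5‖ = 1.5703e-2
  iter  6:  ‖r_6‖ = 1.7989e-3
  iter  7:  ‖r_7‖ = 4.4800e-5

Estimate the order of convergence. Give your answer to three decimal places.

p ≈ ln(‖r_7‖/‖r_6‖) / ln(‖r_6‖/‖r_5‖)
  = ln(4.4800e-5/1.7989e-3) / ln(1.7989e-3/1.5703e-2)
  = ln(0.0249041) / ln(0.114558)
  = -3.692723 / -2.166674 ≈ 1.704328

1.704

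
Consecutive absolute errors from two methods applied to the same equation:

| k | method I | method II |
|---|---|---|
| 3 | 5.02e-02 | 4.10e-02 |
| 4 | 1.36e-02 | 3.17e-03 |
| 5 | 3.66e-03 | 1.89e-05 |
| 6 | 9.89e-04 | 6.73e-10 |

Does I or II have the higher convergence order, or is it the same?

II

Method I: p ≈ ln(9.89e-04/3.66e-03)/ln(3.66e-03/1.36e-02) ≈ 1.00.
Method II: p ≈ ln(6.73e-10/1.89e-05)/ln(1.89e-05/3.17e-03) ≈ 2.00.
Method II has the higher order (≈2.0 vs ≈1.0).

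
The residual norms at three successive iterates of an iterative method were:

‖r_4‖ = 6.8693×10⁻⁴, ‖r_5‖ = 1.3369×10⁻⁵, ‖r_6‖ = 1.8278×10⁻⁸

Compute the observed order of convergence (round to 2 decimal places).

1.67

p ≈ ln(‖r_6‖/‖r_5‖) / ln(‖r_5‖/‖r_4‖)
  = ln(1.8278×10⁻⁸/1.3369×10⁻⁵) / ln(1.3369×10⁻⁵/6.8693×10⁻⁴)
  = ln(0.00136719) / ln(0.019462)
  = -6.59500 / -3.93929 ≈ 1.67416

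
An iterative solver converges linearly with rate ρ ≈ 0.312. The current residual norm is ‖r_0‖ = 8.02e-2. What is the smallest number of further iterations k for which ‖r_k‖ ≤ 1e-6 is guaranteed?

10

After k steps, ‖r_k‖ ≈ 8.02e-2·0.312^k.
Need 0.312^k ≤ 1e-6/8.02e-2 = 1.24688e-05.
k ≥ ln(1.24688e-05)/ln(0.312) = -11.2923/-1.16475 = 9.695.
Smallest integer k = 10.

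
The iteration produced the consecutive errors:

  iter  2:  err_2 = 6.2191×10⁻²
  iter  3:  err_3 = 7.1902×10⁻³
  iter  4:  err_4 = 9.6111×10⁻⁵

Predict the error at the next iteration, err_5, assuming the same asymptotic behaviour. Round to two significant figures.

First estimate the order: p ≈ ln(err_4/err_3) / ln(err_3/err_2) = ln(9.6111×10⁻⁵/7.1902×10⁻³)/ln(7.1902×10⁻³/6.2191×10⁻²) = ln(0.0133669)/ln(0.115615) ≈ 2.0000.
Then err_5 ≈ err_4·(err_4/err_3)^p = 9.6111×10⁻⁵·(0.0133669)^2.0000 = 9.6111×10⁻⁵·0.000178674 ≈ 1.717e-08.

1.7e-8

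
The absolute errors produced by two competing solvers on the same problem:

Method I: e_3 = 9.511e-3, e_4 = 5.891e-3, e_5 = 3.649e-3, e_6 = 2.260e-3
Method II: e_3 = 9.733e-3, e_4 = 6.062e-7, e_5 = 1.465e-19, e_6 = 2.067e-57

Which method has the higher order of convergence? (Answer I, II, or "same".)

II

Method I: p ≈ ln(2.260e-3/3.649e-3)/ln(3.649e-3/5.891e-3) ≈ 1.00.
Method II: p ≈ ln(2.067e-57/1.465e-19)/ln(1.465e-19/6.062e-7) ≈ 3.00.
Method II has the higher order (≈3.0 vs ≈1.0).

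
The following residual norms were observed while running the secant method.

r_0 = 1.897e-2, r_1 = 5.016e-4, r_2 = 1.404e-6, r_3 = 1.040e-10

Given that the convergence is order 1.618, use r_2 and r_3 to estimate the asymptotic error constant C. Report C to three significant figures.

0.307

C ≈ r_3 / r_2^1.618
  = 1.040e-10 / (1.404e-6)^1.618
  = 1.040e-10 / 3.39188e-10 ≈ 0.30661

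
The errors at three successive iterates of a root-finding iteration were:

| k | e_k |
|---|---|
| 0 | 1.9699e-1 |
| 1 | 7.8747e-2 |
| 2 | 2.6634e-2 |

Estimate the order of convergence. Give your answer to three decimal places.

p ≈ ln(e_2/e_1) / ln(e_1/e_0)
  = ln(2.6634e-2/7.8747e-2) / ln(7.8747e-2/1.9699e-1)
  = ln(0.338222) / ln(0.399751)
  = -1.084053 / -0.916913 ≈ 1.182286

1.182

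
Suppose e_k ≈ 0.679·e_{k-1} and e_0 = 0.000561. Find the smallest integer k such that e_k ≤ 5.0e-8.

25

After k steps, e_k ≈ 0.000561·0.679^k.
Need 0.679^k ≤ 5.0e-8/0.000561 = 8.91266e-05.
k ≥ ln(8.91266e-05)/ln(0.679) = -9.3255/-0.38713 = 24.089.
Smallest integer k = 25.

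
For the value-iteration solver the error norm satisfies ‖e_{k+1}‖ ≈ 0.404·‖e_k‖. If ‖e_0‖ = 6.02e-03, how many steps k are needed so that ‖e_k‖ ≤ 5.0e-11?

After k steps, ‖e_k‖ ≈ 6.02e-03·0.404^k.
Need 0.404^k ≤ 5.0e-11/6.02e-03 = 8.30565e-09.
k ≥ ln(8.30565e-09)/ln(0.404) = -18.6063/-0.90634 = 20.529.
Smallest integer k = 21.

21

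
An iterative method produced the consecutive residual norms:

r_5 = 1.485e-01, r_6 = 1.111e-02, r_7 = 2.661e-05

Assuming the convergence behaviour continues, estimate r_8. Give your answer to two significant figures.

2.1e-11

First estimate the order: p ≈ ln(r_7/r_6) / ln(r_6/r_5) = ln(2.661e-05/1.111e-02)/ln(1.111e-02/1.485e-01) = ln(0.00239514)/ln(0.0748148) ≈ 2.3274.
Then r_8 ≈ r_7·(r_7/r_6)^p = 2.661e-05·(0.00239514)^2.3274 = 2.661e-05·7.95527e-07 ≈ 2.117e-11.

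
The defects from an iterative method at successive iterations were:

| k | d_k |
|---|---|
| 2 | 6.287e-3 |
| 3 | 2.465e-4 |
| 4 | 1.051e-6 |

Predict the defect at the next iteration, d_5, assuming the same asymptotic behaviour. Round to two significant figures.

1.1e-10

First estimate the order: p ≈ ln(d_4/d_3) / ln(d_3/d_2) = ln(1.051e-6/2.465e-4)/ln(2.465e-4/6.287e-3) = ln(0.00426369)/ln(0.0392079) ≈ 1.6850.
Then d_5 ≈ d_4·(d_4/d_3)^p = 1.051e-6·(0.00426369)^1.6850 = 1.051e-6·0.000101435 ≈ 1.066e-10.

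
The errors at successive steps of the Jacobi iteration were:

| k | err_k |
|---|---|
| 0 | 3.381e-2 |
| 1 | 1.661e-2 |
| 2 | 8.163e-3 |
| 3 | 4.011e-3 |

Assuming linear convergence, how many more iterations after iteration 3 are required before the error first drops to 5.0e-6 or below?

10

Rate ρ ≈ err_3/err_2 = 4.011e-3/8.163e-3 = 0.4914.
After j more steps, err_{3+j} ≈ 4.011e-3·ρ^j; need ρ^j ≤ 5.0e-6/4.011e-3 = 0.00124657.
j ≥ ln(0.00124657)/ln(0.4914) = -6.6874/-0.71050 = 9.412.
So 10 more iterations are needed.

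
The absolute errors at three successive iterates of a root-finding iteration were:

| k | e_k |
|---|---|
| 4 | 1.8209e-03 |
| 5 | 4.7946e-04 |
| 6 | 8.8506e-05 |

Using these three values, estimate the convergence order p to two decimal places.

p ≈ ln(e_6/e_5) / ln(e_5/e_4)
  = ln(8.8506e-05/4.7946e-04) / ln(4.7946e-04/1.8209e-03)
  = ln(0.184595) / ln(0.263309)
  = -1.68959 / -1.33443 ≈ 1.26615

1.27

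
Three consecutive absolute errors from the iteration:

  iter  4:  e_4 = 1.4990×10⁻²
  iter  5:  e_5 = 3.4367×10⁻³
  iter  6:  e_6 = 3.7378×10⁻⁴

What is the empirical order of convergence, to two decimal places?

1.51

p ≈ ln(e_6/e_5) / ln(e_5/e_4)
  = ln(3.7378×10⁻⁴/3.4367×10⁻³) / ln(3.4367×10⁻³/1.4990×10⁻²)
  = ln(0.108761) / ln(0.229266)
  = -2.21860 / -1.47287 ≈ 1.50631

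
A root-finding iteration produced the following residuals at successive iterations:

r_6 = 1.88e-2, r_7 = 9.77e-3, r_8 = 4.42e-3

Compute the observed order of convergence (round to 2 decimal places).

p ≈ ln(r_8/r_7) / ln(r_7/r_6)
  = ln(4.42e-3/9.77e-3) / ln(9.77e-3/1.88e-2)
  = ln(0.452405) / ln(0.519681)
  = -0.79318 / -0.65454 ≈ 1.21181

1.21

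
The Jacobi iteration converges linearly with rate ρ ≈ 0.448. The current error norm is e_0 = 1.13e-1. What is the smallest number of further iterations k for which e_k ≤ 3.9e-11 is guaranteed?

After k steps, e_k ≈ 1.13e-1·0.448^k.
Need 0.448^k ≤ 3.9e-11/1.13e-1 = 3.45133e-10.
k ≥ ln(3.45133e-10)/ln(0.448) = -21.7871/-0.80296 = 27.133.
Smallest integer k = 28.

28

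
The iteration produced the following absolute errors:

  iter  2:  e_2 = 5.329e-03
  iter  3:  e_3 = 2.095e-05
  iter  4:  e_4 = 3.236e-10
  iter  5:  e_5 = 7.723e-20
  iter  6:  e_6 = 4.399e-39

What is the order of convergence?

2

Consecutive ratios: e_6/e_5 = 4.399e-39/7.723e-20 = 5.69597e-20, e_5/e_4 = 7.723e-20/3.236e-10 = 2.38659e-10.
p ≈ ln(5.69597e-20)/ln(2.38659e-10) = -44.3119/-22.1560 ≈ 2.00.
So the convergence is quadratic (order 2).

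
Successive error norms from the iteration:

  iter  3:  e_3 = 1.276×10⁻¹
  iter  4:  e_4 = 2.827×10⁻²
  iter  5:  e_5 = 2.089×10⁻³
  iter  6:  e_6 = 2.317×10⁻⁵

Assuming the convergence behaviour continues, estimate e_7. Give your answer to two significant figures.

First estimate the order: p ≈ ln(e_6/e_5) / ln(e_5/e_4) = ln(2.317×10⁻⁵/2.089×10⁻³)/ln(2.089×10⁻³/2.827×10⁻²) = ln(0.0110914)/ln(0.0738946) ≈ 1.7280.
Then e_7 ≈ e_6·(e_6/e_5)^p = 2.317×10⁻⁵·(0.0110914)^1.7280 = 2.317×10⁻⁵·0.000418539 ≈ 9.698e-09.

9.7e-9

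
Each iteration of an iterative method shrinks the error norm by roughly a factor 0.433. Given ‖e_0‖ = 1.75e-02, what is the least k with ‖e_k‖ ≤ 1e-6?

After k steps, ‖e_k‖ ≈ 1.75e-02·0.433^k.
Need 0.433^k ≤ 1e-6/1.75e-02 = 5.71429e-05.
k ≥ ln(5.71429e-05)/ln(0.433) = -9.7700/-0.83702 = 11.672.
Smallest integer k = 12.

12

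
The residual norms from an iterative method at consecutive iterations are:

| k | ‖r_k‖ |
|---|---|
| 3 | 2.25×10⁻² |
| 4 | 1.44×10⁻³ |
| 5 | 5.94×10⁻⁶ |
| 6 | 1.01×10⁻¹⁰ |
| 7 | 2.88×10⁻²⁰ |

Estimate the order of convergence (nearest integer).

2

Consecutive ratios: ‖r_7‖/‖r_6‖ = 2.88×10⁻²⁰/1.01×10⁻¹⁰ = 2.85149e-10, ‖r_6‖/‖r_5‖ = 1.01×10⁻¹⁰/5.94×10⁻⁶ = 1.70034e-05.
p ≈ ln(2.85149e-10)/ln(1.70034e-05) = -21.9780/-10.9821 ≈ 2.00.
So the convergence is quadratic (order 2).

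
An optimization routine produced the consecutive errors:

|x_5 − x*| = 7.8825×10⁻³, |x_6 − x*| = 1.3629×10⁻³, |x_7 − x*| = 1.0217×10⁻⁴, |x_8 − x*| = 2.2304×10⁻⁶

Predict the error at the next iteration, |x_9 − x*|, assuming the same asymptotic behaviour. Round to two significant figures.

First estimate the order: p ≈ ln(|x_8 − x*|/|x_7 − x*|) / ln(|x_7 − x*|/|x_6 − x*|) = ln(2.2304×10⁻⁶/1.0217×10⁻⁴)/ln(1.0217×10⁻⁴/1.3629×10⁻³) = ln(0.0218303)/ln(0.0749651) ≈ 1.4762.
Then |x_9 − x*| ≈ |x_8 − x*|·(|x_8 − x*|/|x_7 − x*|)^p = 2.2304×10⁻⁶·(0.0218303)^1.4762 = 2.2304×10⁻⁶·0.00353281 ≈ 7.88e-09.

7.9e-9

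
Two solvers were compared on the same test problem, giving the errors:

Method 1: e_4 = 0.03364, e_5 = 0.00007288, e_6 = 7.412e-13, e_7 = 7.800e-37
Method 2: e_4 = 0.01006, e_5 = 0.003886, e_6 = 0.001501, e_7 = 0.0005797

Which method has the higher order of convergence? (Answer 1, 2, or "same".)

Method 1: p ≈ ln(7.800e-37/7.412e-13)/ln(7.412e-13/0.00007288) ≈ 3.00.
Method 2: p ≈ ln(0.0005797/0.001501)/ln(0.001501/0.003886) ≈ 1.00.
Method 1 has the higher order (≈3.0 vs ≈1.0).

1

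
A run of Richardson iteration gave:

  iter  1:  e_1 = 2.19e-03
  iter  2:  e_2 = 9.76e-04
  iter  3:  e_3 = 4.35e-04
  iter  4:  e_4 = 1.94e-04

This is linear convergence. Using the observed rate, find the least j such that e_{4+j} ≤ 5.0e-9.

14

Rate ρ ≈ e_4/e_3 = 1.94e-04/4.35e-04 = 0.4460.
After j more steps, e_{4+j} ≈ 1.94e-04·ρ^j; need ρ^j ≤ 5.0e-9/1.94e-04 = 2.57732e-05.
j ≥ ln(2.57732e-05)/ln(0.4460) = -10.5662/-0.80744 = 13.086.
So 14 more iterations are needed.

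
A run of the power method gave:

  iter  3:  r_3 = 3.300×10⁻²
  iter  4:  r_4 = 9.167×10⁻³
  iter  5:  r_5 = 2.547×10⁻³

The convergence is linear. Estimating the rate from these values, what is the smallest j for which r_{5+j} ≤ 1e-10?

Rate ρ ≈ r_5/r_4 = 2.547×10⁻³/9.167×10⁻³ = 0.2778.
After j more steps, r_{5+j} ≈ 2.547×10⁻³·ρ^j; need ρ^j ≤ 1e-10/2.547×10⁻³ = 3.92619e-08.
j ≥ ln(3.92619e-08)/ln(0.2778) = -17.0530/-1.28085 = 13.314.
So 14 more iterations are needed.

14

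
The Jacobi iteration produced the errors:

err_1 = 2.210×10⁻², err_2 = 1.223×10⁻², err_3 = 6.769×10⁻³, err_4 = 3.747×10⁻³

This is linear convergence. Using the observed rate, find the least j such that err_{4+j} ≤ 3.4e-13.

Rate ρ ≈ err_4/err_3 = 3.747×10⁻³/6.769×10⁻³ = 0.5536.
After j more steps, err_{4+j} ≈ 3.747×10⁻³·ρ^j; need ρ^j ≤ 3.4e-13/3.747×10⁻³ = 9.07393e-11.
j ≥ ln(9.07393e-11)/ln(0.5536) = -23.1230/-0.59131 = 39.105.
So 40 more iterations are needed.

40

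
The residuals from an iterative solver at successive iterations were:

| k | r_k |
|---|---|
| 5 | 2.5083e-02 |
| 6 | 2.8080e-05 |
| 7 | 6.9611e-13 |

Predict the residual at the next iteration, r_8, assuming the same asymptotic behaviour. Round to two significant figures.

1.7e-32

First estimate the order: p ≈ ln(r_7/r_6) / ln(r_6/r_5) = ln(6.9611e-13/2.8080e-05)/ln(2.8080e-05/2.5083e-02) = ln(2.47902e-08)/ln(0.00111948) ≈ 2.5774.
Then r_8 ≈ r_7·(r_7/r_6)^p = 6.9611e-13·(2.47902e-08)^2.5774 = 6.9611e-13·2.49469e-20 ≈ 1.737e-32.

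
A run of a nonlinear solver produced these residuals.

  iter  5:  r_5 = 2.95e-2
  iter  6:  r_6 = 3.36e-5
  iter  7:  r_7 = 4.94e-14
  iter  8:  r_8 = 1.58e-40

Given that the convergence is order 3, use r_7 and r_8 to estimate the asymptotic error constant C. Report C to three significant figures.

1.31

C ≈ r_8 / r_7^3
  = 1.58e-40 / (4.94e-14)^3
  = 1.58e-40 / 1.20554e-40 ≈ 1.3106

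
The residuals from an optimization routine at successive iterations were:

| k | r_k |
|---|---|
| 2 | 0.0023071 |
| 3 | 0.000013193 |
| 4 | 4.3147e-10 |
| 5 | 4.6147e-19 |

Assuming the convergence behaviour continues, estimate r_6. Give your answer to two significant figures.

First estimate the order: p ≈ ln(r_5/r_4) / ln(r_4/r_3) = ln(4.6147e-19/4.3147e-10)/ln(4.3147e-10/0.000013193) = ln(1.06953e-09)/ln(3.27045e-05) ≈ 2.0000.
Then r_6 ≈ r_5·(r_5/r_4)^p = 4.6147e-19·(1.06953e-09)^2.0000 = 4.6147e-19·1.14389e-18 ≈ 5.279e-37.

5.3e-37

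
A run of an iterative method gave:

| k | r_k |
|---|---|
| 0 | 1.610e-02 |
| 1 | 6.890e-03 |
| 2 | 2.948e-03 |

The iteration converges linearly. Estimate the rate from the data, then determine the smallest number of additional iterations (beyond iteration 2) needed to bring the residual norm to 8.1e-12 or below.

Rate ρ ≈ r_2/r_1 = 2.948e-03/6.890e-03 = 0.4279.
After j more steps, r_{2+j} ≈ 2.948e-03·ρ^j; need ρ^j ≤ 8.1e-12/2.948e-03 = 2.74763e-09.
j ≥ ln(2.74763e-09)/ln(0.4279) = -19.7125/-0.84887 = 23.222.
So 24 more iterations are needed.

24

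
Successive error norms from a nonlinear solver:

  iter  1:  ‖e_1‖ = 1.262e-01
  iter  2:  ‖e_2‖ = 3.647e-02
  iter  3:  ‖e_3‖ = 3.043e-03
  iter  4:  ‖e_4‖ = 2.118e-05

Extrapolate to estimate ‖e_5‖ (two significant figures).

First estimate the order: p ≈ ln(‖e_4‖/‖e_3‖) / ln(‖e_3‖/‖e_2‖) = ln(2.118e-05/3.043e-03)/ln(3.043e-03/3.647e-02) = ln(0.00696024)/ln(0.0834384) ≈ 2.0001.
Then ‖e_5‖ ≈ ‖e_4‖·(‖e_4‖/‖e_3‖)^p = 2.118e-05·(0.00696024)^2.0001 = 2.118e-05·4.84209e-05 ≈ 1.026e-09.

1.0e-9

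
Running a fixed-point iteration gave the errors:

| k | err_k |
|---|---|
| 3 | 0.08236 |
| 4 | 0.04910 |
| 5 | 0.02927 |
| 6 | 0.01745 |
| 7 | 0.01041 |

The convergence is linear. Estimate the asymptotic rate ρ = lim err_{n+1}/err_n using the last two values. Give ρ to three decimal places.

0.597

ρ ≈ err_7/err_6 = 0.01041/0.01745 = 0.59656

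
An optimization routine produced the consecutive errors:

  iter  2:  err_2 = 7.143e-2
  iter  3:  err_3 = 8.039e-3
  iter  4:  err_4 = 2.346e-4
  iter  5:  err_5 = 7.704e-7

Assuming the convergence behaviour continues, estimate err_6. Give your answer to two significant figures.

First estimate the order: p ≈ ln(err_5/err_4) / ln(err_4/err_3) = ln(7.704e-7/2.346e-4)/ln(2.346e-4/8.039e-3) = ln(0.00328389)/ln(0.0291827) ≈ 1.6181.
Then err_6 ≈ err_5·(err_5/err_4)^p = 7.704e-7·(0.00328389)^1.6181 = 7.704e-7·9.57786e-05 ≈ 7.379e-11.

7.4e-11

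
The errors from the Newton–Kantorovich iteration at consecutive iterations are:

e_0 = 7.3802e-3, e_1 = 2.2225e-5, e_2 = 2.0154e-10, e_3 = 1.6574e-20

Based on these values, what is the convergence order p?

Consecutive ratios: e_3/e_2 = 1.6574e-20/2.0154e-10 = 8.22368e-11, e_2/e_1 = 2.0154e-10/2.2225e-5 = 9.06817e-06.
p ≈ ln(8.22368e-11)/ln(9.06817e-06) = -23.2214/-11.6107 ≈ 2.00.
So the convergence is quadratic (order 2).

2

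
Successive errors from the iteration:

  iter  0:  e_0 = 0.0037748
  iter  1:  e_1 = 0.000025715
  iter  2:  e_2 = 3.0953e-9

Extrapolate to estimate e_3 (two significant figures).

First estimate the order: p ≈ ln(e_2/e_1) / ln(e_1/e_0) = ln(3.0953e-9/0.000025715)/ln(0.000025715/0.0037748) = ln(0.000120369)/ln(0.00681228) ≈ 1.8090.
Then e_3 ≈ e_2·(e_2/e_1)^p = 3.0953e-9·(0.000120369)^1.8090 = 3.0953e-9·8.12178e-08 ≈ 2.514e-16.

2.5e-16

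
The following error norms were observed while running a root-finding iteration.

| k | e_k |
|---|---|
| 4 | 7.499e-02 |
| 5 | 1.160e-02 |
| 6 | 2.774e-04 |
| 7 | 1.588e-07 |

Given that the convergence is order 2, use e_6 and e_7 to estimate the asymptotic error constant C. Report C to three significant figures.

2.06

C ≈ e_7 / e_6^2
  = 1.588e-07 / (2.774e-04)^2
  = 1.588e-07 / 7.69508e-08 ≈ 2.0637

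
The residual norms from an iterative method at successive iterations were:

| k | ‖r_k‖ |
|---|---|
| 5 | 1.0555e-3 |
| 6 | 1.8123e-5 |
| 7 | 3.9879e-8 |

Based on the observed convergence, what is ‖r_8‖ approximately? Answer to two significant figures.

First estimate the order: p ≈ ln(‖r_7‖/‖r_6‖) / ln(‖r_6‖/‖r_5‖) = ln(3.9879e-8/1.8123e-5)/ln(1.8123e-5/1.0555e-3) = ln(0.00220046)/ln(0.0171701) ≈ 1.5055.
Then ‖r_8‖ ≈ ‖r_7‖·(‖r_7‖/‖r_6‖)^p = 3.9879e-8·(0.00220046)^1.5055 = 3.9879e-8·9.98054e-05 ≈ 3.98e-12.

4.0e-12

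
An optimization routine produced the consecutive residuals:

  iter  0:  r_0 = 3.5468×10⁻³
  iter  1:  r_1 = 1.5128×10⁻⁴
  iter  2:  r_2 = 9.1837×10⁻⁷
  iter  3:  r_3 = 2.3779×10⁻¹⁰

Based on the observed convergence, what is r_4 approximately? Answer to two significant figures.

3.7e-16

First estimate the order: p ≈ ln(r_3/r_2) / ln(r_2/r_1) = ln(2.3779×10⁻¹⁰/9.1837×10⁻⁷)/ln(9.1837×10⁻⁷/1.5128×10⁻⁴) = ln(0.000258926)/ln(0.00607066) ≈ 1.6180.
Then r_4 ≈ r_3·(r_3/r_2)^p = 2.3779×10⁻¹⁰·(0.000258926)^1.6180 = 2.3779×10⁻¹⁰·1.57224e-06 ≈ 3.739e-16.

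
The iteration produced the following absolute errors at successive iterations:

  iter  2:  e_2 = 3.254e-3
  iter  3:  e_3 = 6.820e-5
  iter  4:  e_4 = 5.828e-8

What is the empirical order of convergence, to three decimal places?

1.828

p ≈ ln(e_4/e_3) / ln(e_3/e_2)
  = ln(5.828e-8/6.820e-5) / ln(6.820e-5/3.254e-3)
  = ln(0.000854545) / ln(0.0209588)
  = -7.064941 / -3.865197 ≈ 1.827835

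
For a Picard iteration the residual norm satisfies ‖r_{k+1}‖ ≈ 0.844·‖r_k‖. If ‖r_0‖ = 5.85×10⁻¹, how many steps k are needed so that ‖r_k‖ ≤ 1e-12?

160

After k steps, ‖r_k‖ ≈ 5.85×10⁻¹·0.844^k.
Need 0.844^k ≤ 1e-12/5.85×10⁻¹ = 1.7094e-12.
k ≥ ln(1.7094e-12)/ln(0.844) = -27.0949/-0.16960 = 159.758.
Smallest integer k = 160.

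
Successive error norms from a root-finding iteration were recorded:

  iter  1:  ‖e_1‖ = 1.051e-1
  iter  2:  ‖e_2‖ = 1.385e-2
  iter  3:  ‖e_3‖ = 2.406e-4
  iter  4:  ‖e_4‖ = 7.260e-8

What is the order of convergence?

2

Consecutive ratios: ‖e_4‖/‖e_3‖ = 7.260e-8/2.406e-4 = 0.000301746, ‖e_3‖/‖e_2‖ = 2.406e-4/1.385e-2 = 0.0173718.
p ≈ ln(0.000301746)/ln(0.0173718) = -8.1059/-4.0529 ≈ 2.00.
So the convergence is quadratic (order 2).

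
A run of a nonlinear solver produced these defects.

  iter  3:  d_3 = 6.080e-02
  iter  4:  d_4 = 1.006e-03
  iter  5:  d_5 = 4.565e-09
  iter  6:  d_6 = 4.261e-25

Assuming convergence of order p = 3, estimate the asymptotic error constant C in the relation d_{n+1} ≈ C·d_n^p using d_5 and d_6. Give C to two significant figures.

4.5

C ≈ d_6 / d_5^3
  = 4.261e-25 / (4.565e-09)^3
  = 4.261e-25 / 9.51311e-26 ≈ 4.4791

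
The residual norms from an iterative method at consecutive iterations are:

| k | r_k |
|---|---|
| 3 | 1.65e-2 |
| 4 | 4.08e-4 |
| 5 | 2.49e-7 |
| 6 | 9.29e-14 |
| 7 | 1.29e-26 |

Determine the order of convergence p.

Consecutive ratios: r_7/r_6 = 1.29e-26/9.29e-14 = 1.38859e-13, r_6/r_5 = 9.29e-14/2.49e-7 = 3.73092e-07.
p ≈ ln(1.38859e-13)/ln(3.73092e-07) = -29.6053/-14.8014 ≈ 2.00.
So the convergence is quadratic (order 2).

2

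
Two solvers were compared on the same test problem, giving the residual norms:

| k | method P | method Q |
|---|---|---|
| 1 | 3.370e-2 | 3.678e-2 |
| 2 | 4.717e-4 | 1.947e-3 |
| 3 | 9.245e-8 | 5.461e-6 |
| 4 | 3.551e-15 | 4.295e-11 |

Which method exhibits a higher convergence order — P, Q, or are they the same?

same

Method P: p ≈ ln(3.551e-15/9.245e-8)/ln(9.245e-8/4.717e-4) ≈ 2.00.
Method Q: p ≈ ln(4.295e-11/5.461e-6)/ln(5.461e-6/1.947e-3) ≈ 2.00.
Both orders ≈ 2.0 — effectively the same.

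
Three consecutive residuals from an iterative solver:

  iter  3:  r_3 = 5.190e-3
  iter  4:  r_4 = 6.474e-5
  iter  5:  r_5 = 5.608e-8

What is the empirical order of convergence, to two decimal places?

p ≈ ln(r_5/r_4) / ln(r_4/r_3)
  = ln(5.608e-8/6.474e-5) / ln(6.474e-5/5.190e-3)
  = ln(0.000866234) / ln(0.012474)
  = -7.05136 / -4.38411 ≈ 1.60839

1.61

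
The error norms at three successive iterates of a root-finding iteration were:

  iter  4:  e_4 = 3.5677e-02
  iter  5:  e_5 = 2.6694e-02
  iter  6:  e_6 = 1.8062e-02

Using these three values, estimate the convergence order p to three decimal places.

p ≈ ln(e_6/e_5) / ln(e_5/e_4)
  = ln(1.8062e-02/2.6694e-02) / ln(2.6694e-02/3.5677e-02)
  = ln(0.676631) / ln(0.748213)
  = -0.390629 / -0.290068 ≈ 1.346681

1.347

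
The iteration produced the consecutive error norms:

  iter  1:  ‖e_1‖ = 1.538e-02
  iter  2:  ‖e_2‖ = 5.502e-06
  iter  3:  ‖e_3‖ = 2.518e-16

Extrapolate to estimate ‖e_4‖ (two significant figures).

First estimate the order: p ≈ ln(‖e_3‖/‖e_2‖) / ln(‖e_2‖/‖e_1‖) = ln(2.518e-16/5.502e-06)/ln(5.502e-06/1.538e-02) = ln(4.57652e-11)/ln(0.000357737) ≈ 3.0000.
Then ‖e_4‖ ≈ ‖e_3‖·(‖e_3‖/‖e_2‖)^p = 2.518e-16·(4.57652e-11)^3.0000 = 2.518e-16·9.58531e-32 ≈ 2.414e-47.

2.4e-47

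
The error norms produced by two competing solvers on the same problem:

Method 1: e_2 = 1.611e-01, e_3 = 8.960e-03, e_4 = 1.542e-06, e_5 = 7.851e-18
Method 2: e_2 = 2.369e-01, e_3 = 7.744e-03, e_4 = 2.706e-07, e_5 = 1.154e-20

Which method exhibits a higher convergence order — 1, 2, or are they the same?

Method 1: p ≈ ln(7.851e-18/1.542e-06)/ln(1.542e-06/8.960e-03) ≈ 3.00.
Method 2: p ≈ ln(1.154e-20/2.706e-07)/ln(2.706e-07/7.744e-03) ≈ 3.00.
Both orders ≈ 3.0 — effectively the same.

same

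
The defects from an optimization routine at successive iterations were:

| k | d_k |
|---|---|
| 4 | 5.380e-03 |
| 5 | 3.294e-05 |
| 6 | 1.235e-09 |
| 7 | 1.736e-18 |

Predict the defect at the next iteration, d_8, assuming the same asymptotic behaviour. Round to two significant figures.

3.4e-36

First estimate the order: p ≈ ln(d_7/d_6) / ln(d_6/d_5) = ln(1.736e-18/1.235e-09)/ln(1.235e-09/3.294e-05) = ln(1.40567e-09)/ln(3.74924e-05) ≈ 2.0000.
Then d_8 ≈ d_7·(d_7/d_6)^p = 1.736e-18·(1.40567e-09)^2.0000 = 1.736e-18·1.97591e-18 ≈ 3.43e-36.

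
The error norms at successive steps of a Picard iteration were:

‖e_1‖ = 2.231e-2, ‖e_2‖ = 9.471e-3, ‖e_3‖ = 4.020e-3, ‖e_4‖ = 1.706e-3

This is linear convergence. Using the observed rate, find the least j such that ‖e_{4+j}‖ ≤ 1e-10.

Rate ρ ≈ ‖e_4‖/‖e_3‖ = 1.706e-3/4.020e-3 = 0.4244.
After j more steps, ‖e_{4+j}‖ ≈ 1.706e-3·ρ^j; need ρ^j ≤ 1e-10/1.706e-3 = 5.86166e-08.
j ≥ ln(5.86166e-08)/ln(0.4244) = -16.6522/-0.85708 = 19.429.
So 20 more iterations are needed.

20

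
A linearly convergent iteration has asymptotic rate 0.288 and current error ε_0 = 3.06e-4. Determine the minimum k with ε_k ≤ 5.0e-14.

19

After k steps, ε_k ≈ 3.06e-4·0.288^k.
Need 0.288^k ≤ 5.0e-14/3.06e-4 = 1.63399e-10.
k ≥ ln(1.63399e-10)/ln(0.288) = -22.5348/-1.24479 = 18.103.
Smallest integer k = 19.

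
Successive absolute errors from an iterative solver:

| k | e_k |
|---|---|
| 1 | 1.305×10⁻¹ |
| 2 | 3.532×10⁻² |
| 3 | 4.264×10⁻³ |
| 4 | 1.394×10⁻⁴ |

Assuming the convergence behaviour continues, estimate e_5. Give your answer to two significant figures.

5.5e-7

First estimate the order: p ≈ ln(e_4/e_3) / ln(e_3/e_2) = ln(1.394×10⁻⁴/4.264×10⁻³)/ln(4.264×10⁻³/3.532×10⁻²) = ln(0.0326923)/ln(0.120725) ≈ 1.6179.
Then e_5 ≈ e_4·(e_4/e_3)^p = 1.394×10⁻⁴·(0.0326923)^1.6179 = 1.394×10⁻⁴·0.00394931 ≈ 5.505e-07.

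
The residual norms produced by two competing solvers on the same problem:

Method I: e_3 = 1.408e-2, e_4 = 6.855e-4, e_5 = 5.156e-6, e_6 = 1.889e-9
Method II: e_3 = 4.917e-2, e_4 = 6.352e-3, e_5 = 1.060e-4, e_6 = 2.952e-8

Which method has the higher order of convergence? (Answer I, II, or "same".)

Method I: p ≈ ln(1.889e-9/5.156e-6)/ln(5.156e-6/6.855e-4) ≈ 1.62.
Method II: p ≈ ln(2.952e-8/1.060e-4)/ln(1.060e-4/6.352e-3) ≈ 2.00.
Method II has the higher order (≈2.0 vs ≈1.6).

II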